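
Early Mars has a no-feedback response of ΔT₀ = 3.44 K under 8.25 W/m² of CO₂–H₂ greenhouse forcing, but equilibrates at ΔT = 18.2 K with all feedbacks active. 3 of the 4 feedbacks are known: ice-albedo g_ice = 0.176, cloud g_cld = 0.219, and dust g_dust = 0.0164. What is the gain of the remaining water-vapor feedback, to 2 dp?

Amplification A = ΔT/ΔT₀ = 18.2/3.44 = 5.291.
Total gain g = 1 − 1/A = 1 − 1/5.291 = 0.811.
Known gains sum to 0.176 + 0.219 + 0.0164 = 0.4114.
g_wv = 0.811 − 0.4114 = 0.40.

0.40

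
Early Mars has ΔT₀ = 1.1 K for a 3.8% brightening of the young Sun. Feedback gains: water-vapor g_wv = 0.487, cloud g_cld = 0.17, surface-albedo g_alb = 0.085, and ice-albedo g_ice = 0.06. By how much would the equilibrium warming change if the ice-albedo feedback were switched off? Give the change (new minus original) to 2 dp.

Original: g = 0.802, ΔT = 1.1/(1−0.802) = 5.5556 K.
Without ice-albedo: g' = 0.742, ΔT' = 1.1/(1−0.742) = 4.2636 K.
Change = 4.2636 − 5.5556 = -1.29 K.

-1.29 K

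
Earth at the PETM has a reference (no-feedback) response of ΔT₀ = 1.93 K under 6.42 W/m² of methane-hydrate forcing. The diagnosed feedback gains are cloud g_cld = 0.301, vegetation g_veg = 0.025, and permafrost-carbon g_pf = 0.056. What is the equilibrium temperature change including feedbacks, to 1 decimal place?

3.1 K

Total gain g = 0.301 + 0.025 + 0.056 = 0.382.
Amplification A = 1/(1 − 0.382) = 1.618.
ΔT = 1.93 × 1.618 = 3.1 K.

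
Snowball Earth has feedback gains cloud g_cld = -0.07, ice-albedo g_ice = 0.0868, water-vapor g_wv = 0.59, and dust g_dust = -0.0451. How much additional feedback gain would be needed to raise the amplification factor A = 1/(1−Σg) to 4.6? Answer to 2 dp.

0.22

Current total gain = 0.5617.
Target gain for A = 4.6: g* = 1 − 1/4.6 = 0.7826.
Additional gain needed = 0.7826 − 0.5617 = 0.22.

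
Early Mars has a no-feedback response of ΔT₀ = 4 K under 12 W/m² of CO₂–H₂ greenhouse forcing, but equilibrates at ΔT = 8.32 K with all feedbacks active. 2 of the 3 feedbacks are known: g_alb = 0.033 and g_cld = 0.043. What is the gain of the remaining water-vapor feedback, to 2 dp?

Amplification A = ΔT/ΔT₀ = 8.32/4 = 2.08.
Total gain g = 1 − 1/A = 1 − 1/2.08 = 0.5192.
Known gains sum to 0.033 + 0.043 = 0.076.
g_wv = 0.5192 − 0.076 = 0.44.

0.44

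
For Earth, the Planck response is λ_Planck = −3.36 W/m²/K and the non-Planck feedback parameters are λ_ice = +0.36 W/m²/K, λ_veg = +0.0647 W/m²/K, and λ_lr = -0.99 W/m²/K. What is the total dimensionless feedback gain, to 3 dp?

-0.168

Convert to gains: g_ice = 0.36/3.36 = 0.1071; g_veg = 0.0647/3.36 = 0.01926; g_lr = -0.99/3.36 = -0.2946.
Total gain g = -0.16824.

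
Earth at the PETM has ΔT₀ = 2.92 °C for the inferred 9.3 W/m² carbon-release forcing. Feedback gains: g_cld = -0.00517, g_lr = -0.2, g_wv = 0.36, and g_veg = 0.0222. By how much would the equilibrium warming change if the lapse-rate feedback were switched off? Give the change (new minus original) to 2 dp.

Original: g = 0.17703, ΔT = 2.92/(1−0.17703) = 3.5481 °C.
Without lapse-rate: g' = 0.37703, ΔT' = 2.92/(1−0.37703) = 4.6872 °C.
Change = 4.6872 − 3.5481 = 1.14 °C.

1.14 °C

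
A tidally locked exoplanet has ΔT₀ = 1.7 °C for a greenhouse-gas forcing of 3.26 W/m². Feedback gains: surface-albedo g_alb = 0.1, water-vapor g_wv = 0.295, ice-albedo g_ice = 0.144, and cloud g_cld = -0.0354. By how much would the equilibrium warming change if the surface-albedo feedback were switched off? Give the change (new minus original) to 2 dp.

Original: g = 0.5036, ΔT = 1.7/(1−0.5036) = 3.4247 °C.
Without surface-albedo: g' = 0.4036, ΔT' = 1.7/(1−0.4036) = 2.8504 °C.
Change = 2.8504 − 3.4247 = -0.57 °C.

-0.57 °C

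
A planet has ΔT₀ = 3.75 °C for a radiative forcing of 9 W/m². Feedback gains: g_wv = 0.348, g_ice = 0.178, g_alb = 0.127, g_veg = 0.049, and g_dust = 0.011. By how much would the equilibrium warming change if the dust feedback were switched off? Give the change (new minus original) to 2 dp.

Original: g = 0.713, ΔT = 3.75/(1−0.713) = 13.0662 °C.
Without dust: g' = 0.702, ΔT' = 3.75/(1−0.702) = 12.5839 °C.
Change = 12.5839 − 13.0662 = -0.48 °C.

-0.48 °C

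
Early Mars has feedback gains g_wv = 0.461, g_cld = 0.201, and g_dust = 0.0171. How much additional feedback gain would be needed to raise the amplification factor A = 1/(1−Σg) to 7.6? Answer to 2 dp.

0.19

Current total gain = 0.6791.
Target gain for A = 7.6: g* = 1 − 1/7.6 = 0.8684.
Additional gain needed = 0.8684 − 0.6791 = 0.19.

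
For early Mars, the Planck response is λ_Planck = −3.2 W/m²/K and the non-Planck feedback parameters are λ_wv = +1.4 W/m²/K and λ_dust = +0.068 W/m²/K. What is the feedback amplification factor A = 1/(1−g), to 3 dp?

1.848

Convert to gains: g_wv = 1.4/3.2 = 0.4375; g_dust = 0.068/3.2 = 0.02125.
Total gain g = 0.45875.
A = 1/(1 − 0.45875) = 1.848.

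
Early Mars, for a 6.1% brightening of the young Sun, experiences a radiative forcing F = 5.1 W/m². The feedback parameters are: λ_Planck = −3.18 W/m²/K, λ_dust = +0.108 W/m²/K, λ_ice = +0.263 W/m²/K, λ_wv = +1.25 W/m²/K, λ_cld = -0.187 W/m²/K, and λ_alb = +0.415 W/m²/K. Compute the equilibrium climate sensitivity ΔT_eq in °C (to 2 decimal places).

3.83 °C

Net feedback parameter λ = (−3.18) + (+0.108) + (+0.263) + (+1.25) + (-0.187) + (+0.415) = -1.331 W/m²/K.
ΔT = −F/λ = −5.1/(-1.331) = 3.83 °C.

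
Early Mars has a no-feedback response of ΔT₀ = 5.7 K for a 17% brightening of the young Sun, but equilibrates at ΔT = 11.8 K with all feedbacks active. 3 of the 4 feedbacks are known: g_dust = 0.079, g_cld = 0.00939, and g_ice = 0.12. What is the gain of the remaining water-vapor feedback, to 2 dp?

0.31

Amplification A = ΔT/ΔT₀ = 11.8/5.7 = 2.07.
Total gain g = 1 − 1/A = 1 − 1/2.07 = 0.5169.
Known gains sum to 0.079 + 0.00939 + 0.12 = 0.20839.
g_wv = 0.5169 − 0.20839 = 0.31.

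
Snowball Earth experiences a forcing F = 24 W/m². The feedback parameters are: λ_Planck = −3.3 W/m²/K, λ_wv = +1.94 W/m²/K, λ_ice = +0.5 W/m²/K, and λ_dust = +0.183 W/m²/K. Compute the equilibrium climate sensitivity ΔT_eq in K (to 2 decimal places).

Net feedback parameter λ = (−3.3) + (+1.94) + (+0.5) + (+0.183) = -0.677 W/m²/K.
ΔT = −F/λ = −24/(-0.677) = 35.45 K.

35.45 K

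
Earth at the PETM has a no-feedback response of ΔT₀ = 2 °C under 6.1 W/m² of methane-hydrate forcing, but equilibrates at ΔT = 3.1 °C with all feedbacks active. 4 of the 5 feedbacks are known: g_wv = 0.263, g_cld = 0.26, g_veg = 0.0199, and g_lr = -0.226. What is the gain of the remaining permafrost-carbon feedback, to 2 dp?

0.04

Amplification A = ΔT/ΔT₀ = 3.1/2 = 1.55.
Total gain g = 1 − 1/A = 1 − 1/1.55 = 0.3548.
Known gains sum to 0.263 + 0.26 + 0.0199 − 0.226 = 0.3169.
g_pf = 0.3548 − 0.3169 = 0.04.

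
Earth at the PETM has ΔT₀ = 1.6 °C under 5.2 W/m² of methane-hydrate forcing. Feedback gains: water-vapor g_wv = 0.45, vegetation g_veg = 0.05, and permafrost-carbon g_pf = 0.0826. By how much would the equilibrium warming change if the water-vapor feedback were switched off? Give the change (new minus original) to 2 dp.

Original: g = 0.5826, ΔT = 1.6/(1−0.5826) = 3.8333 °C.
Without water-vapor: g' = 0.1326, ΔT' = 1.6/(1−0.1326) = 1.8446 °C.
Change = 1.8446 − 3.8333 = -1.99 °C.

-1.99 °C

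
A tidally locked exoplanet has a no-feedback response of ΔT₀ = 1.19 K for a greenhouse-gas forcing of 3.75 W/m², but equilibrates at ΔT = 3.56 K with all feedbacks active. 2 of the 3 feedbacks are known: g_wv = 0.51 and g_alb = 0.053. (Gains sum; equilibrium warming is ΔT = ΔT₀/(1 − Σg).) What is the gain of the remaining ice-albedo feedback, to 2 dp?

0.10

Amplification A = ΔT/ΔT₀ = 3.56/1.19 = 2.992.
Total gain g = 1 − 1/A = 1 − 1/2.992 = 0.6658.
Known gains sum to 0.51 + 0.053 = 0.563.
g_ice = 0.6658 − 0.563 = 0.10.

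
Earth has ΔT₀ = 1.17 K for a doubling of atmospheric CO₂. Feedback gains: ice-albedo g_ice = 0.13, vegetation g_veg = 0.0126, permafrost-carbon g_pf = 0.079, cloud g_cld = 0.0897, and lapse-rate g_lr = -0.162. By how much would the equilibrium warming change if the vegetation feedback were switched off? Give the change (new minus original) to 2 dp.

Original: g = 0.1493, ΔT = 1.17/(1−0.1493) = 1.3753 K.
Without vegetation: g' = 0.1367, ΔT' = 1.17/(1−0.1367) = 1.3553 K.
Change = 1.3553 − 1.3753 = -0.02 K.

-0.02 K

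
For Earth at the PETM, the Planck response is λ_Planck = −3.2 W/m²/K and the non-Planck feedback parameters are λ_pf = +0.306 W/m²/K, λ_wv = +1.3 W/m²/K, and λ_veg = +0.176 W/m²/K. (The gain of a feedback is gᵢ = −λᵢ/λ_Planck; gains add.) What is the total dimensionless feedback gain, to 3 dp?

0.557

Convert to gains: g_pf = 0.306/3.2 = 0.09562; g_wv = 1.3/3.2 = 0.4062; g_veg = 0.176/3.2 = 0.055.
Total gain g = 0.55682.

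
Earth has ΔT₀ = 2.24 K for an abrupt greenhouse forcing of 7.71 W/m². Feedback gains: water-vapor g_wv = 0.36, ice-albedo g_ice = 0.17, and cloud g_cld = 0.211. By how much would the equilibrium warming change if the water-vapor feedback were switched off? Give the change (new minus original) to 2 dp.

-5.03 K

Original: g = 0.741, ΔT = 2.24/(1−0.741) = 8.6486 K.
Without water-vapor: g' = 0.381, ΔT' = 2.24/(1−0.381) = 3.6187 K.
Change = 3.6187 − 8.6486 = -5.03 K.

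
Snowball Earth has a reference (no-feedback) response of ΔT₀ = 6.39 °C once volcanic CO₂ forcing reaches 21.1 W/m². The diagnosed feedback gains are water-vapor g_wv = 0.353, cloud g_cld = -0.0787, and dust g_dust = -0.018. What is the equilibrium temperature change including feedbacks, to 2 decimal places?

8.59 °C

Total gain g = 0.353 − 0.0787 − 0.018 = 0.2563.
Amplification A = 1/(1 − 0.2563) = 1.345.
ΔT = 6.39 × 1.345 = 8.59 °C.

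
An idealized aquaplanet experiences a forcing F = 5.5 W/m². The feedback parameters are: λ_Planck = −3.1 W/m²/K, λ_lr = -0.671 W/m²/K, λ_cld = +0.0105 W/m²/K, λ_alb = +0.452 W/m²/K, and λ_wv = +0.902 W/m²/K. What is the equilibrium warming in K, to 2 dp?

Net feedback parameter λ = (−3.1) + (-0.671) + (+0.0105) + (+0.452) + (+0.902) = -2.4065 W/m²/K.
ΔT = −F/λ = −5.5/(-2.4065) = 2.29 K.

2.29 K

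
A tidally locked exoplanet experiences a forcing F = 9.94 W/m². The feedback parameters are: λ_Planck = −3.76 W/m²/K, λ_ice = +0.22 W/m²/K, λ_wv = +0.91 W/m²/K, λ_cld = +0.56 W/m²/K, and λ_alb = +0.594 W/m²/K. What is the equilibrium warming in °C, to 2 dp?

Net feedback parameter λ = (−3.76) + (+0.22) + (+0.91) + (+0.56) + (+0.594) = -1.476 W/m²/K.
ΔT = −F/λ = −9.94/(-1.476) = 6.73 °C.

6.73 °C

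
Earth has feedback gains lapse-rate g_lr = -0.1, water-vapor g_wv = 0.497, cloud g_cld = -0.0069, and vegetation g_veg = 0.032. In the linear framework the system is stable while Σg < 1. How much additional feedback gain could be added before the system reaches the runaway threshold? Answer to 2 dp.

0.58

Current total gain = -0.1 + 0.497 − 0.0069 + 0.032 = 0.4221.
Margin to runaway = 1 − 0.4221 = 0.58.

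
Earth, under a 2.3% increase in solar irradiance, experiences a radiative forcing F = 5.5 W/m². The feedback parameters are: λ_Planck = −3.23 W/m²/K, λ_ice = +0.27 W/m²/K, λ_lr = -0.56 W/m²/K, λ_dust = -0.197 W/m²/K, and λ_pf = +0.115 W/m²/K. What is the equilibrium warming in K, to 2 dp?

1.53 K

Net feedback parameter λ = (−3.23) + (+0.27) + (-0.56) + (-0.197) + (+0.115) = -3.602 W/m²/K.
ΔT = −F/λ = −5.5/(-3.602) = 1.53 K.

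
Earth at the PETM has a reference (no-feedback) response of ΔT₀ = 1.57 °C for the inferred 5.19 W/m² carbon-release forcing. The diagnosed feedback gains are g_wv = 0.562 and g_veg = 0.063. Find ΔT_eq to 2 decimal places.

4.19 °C

Total gain g = 0.562 + 0.063 = 0.625.
Amplification A = 1/(1 − 0.625) = 2.667.
ΔT = 1.57 × 2.667 = 4.19 °C.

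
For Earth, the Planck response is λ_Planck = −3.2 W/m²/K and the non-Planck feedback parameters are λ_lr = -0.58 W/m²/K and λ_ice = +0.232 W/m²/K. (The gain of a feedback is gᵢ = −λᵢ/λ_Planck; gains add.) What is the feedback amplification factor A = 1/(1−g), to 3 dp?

Convert to gains: g_lr = -0.58/3.2 = -0.1812; g_ice = 0.232/3.2 = 0.0725.
Total gain g = -0.1087.
A = 1/(1 + 0.1087) = 0.902.

0.902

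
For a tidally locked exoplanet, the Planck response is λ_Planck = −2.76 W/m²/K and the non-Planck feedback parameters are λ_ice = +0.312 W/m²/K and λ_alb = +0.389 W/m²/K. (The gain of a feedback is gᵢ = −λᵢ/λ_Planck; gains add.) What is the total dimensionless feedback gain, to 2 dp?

0.25

Convert to gains: g_ice = 0.312/2.76 = 0.113; g_alb = 0.389/2.76 = 0.1409.
Total gain g = 0.2539.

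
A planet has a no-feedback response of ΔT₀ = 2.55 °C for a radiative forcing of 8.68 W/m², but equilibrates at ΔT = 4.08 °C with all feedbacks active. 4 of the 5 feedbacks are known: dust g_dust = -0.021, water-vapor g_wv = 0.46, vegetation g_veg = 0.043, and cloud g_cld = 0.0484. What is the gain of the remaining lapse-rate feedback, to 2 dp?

Amplification A = ΔT/ΔT₀ = 4.08/2.55 = 1.6.
Total gain g = 1 − 1/A = 1 − 1/1.6 = 0.375.
Known gains sum to -0.021 + 0.46 + 0.043 + 0.0484 = 0.5304.
g_lr = 0.375 − 0.5304 = -0.16.

-0.16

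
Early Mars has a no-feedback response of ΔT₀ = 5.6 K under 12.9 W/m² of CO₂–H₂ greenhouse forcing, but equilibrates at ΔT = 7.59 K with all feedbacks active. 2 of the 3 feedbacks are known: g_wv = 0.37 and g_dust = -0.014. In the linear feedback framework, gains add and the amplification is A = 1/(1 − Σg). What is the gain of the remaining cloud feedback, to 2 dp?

-0.09

Amplification A = ΔT/ΔT₀ = 7.59/5.6 = 1.355.
Total gain g = 1 − 1/A = 1 − 1/1.355 = 0.262.
Known gains sum to 0.37 − 0.014 = 0.356.
g_cld = 0.262 − 0.356 = -0.09.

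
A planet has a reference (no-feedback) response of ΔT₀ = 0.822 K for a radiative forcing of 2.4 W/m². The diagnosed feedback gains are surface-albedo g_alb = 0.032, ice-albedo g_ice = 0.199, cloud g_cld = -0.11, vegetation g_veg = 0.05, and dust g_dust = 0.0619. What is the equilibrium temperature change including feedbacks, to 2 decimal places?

Total gain g = 0.032 + 0.199 − 0.11 + 0.05 + 0.0619 = 0.2329.
Amplification A = 1/(1 − 0.2329) = 1.304.
ΔT = 0.822 × 1.304 = 1.07 K.

1.07 K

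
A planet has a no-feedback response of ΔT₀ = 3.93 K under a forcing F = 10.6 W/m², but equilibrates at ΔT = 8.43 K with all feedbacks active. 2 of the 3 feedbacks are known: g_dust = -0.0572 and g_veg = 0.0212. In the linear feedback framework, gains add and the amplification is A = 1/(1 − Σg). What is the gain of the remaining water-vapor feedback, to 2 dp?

Amplification A = ΔT/ΔT₀ = 8.43/3.93 = 2.145.
Total gain g = 1 − 1/A = 1 − 1/2.145 = 0.5338.
Known gains sum to -0.0572 + 0.0212 = -0.036.
g_wv = 0.5338 + 0.036 = 0.57.

0.57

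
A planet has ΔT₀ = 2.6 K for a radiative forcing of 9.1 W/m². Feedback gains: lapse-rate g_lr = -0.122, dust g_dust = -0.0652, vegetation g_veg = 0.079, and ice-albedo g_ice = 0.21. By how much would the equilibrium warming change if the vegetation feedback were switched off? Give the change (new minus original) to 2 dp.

Original: g = 0.1018, ΔT = 2.6/(1−0.1018) = 2.8947 K.
Without vegetation: g' = 0.0228, ΔT' = 2.6/(1−0.0228) = 2.6607 K.
Change = 2.6607 − 2.8947 = -0.23 K.

-0.23 K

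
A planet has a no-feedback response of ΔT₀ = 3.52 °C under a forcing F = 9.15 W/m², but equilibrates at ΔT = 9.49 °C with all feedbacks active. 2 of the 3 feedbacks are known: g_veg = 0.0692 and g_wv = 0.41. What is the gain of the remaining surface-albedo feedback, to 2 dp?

Amplification A = ΔT/ΔT₀ = 9.49/3.52 = 2.696.
Total gain g = 1 − 1/A = 1 − 1/2.696 = 0.6291.
Known gains sum to 0.0692 + 0.41 = 0.4792.
g_alb = 0.6291 − 0.4792 = 0.15.

0.15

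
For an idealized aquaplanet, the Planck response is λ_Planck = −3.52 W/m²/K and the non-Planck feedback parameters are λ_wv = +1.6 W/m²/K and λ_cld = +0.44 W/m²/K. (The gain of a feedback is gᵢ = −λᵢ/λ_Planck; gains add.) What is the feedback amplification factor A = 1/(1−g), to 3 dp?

2.378

Convert to gains: g_wv = 1.6/3.52 = 0.4545; g_cld = 0.44/3.52 = 0.125.
Total gain g = 0.5795.
A = 1/(1 − 0.5795) = 2.378.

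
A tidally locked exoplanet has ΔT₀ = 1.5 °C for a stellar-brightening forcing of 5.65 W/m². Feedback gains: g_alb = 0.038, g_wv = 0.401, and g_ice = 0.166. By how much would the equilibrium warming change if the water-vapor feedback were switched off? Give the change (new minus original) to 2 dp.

Original: g = 0.605, ΔT = 1.5/(1−0.605) = 3.7975 °C.
Without water-vapor: g' = 0.204, ΔT' = 1.5/(1−0.204) = 1.8844 °C.
Change = 1.8844 − 3.7975 = -1.91 °C.

-1.91 °C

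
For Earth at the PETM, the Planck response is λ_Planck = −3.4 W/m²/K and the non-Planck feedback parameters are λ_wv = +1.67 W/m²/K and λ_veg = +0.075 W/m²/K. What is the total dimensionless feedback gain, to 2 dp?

0.51

Convert to gains: g_wv = 1.67/3.4 = 0.4912; g_veg = 0.075/3.4 = 0.02206.
Total gain g = 0.51326.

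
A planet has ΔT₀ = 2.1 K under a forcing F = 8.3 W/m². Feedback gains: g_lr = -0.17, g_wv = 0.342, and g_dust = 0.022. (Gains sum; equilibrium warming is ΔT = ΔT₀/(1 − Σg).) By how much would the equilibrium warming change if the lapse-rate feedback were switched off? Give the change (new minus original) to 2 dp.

Original: g = 0.194, ΔT = 2.1/(1−0.194) = 2.6055 K.
Without lapse-rate: g' = 0.364, ΔT' = 2.1/(1−0.364) = 3.3019 K.
Change = 3.3019 − 2.6055 = 0.70 K.

0.70 K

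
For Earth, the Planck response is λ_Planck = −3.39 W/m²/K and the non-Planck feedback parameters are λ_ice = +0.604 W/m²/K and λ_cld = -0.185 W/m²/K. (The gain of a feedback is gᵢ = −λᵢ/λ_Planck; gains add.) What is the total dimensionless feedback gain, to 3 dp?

Convert to gains: g_ice = 0.604/3.39 = 0.1782; g_cld = -0.185/3.39 = -0.05457.
Total gain g = 0.12363.

0.124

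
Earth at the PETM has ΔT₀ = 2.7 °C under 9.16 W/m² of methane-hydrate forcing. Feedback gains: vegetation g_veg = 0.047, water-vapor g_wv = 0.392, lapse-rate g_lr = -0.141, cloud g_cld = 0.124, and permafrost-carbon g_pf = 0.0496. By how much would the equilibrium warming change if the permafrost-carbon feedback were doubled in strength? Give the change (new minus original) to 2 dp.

0.53 °C

Original: g = 0.4716, ΔT = 2.7/(1−0.4716) = 5.1098 °C.
With doubled permafrost-carbon: g' = 0.5212, ΔT' = 2.7/(1−0.5212) = 5.6391 °C.
Change = 5.6391 − 5.1098 = 0.53 °C.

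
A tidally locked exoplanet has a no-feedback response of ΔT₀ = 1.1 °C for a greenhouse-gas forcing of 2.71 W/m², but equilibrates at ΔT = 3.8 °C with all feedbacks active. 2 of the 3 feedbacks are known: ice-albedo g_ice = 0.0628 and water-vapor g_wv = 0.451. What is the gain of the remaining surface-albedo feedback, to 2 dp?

Amplification A = ΔT/ΔT₀ = 3.8/1.1 = 3.455.
Total gain g = 1 − 1/A = 1 − 1/3.455 = 0.7106.
Known gains sum to 0.0628 + 0.451 = 0.5138.
g_alb = 0.7106 − 0.5138 = 0.20.

0.20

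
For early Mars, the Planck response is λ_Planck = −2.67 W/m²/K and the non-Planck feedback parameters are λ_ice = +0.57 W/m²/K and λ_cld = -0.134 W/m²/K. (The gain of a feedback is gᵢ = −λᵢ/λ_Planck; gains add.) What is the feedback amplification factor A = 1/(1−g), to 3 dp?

1.195

Convert to gains: g_ice = 0.57/2.67 = 0.2135; g_cld = -0.134/2.67 = -0.05019.
Total gain g = 0.16331.
A = 1/(1 − 0.16331) = 1.195.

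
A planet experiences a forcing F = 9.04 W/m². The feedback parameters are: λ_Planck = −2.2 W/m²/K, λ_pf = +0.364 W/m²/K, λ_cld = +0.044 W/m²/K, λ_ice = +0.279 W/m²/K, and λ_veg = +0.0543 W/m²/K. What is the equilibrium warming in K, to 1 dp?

Net feedback parameter λ = (−2.2) + (+0.364) + (+0.044) + (+0.279) + (+0.0543) = -1.4587 W/m²/K.
ΔT = −F/λ = −9.04/(-1.4587) = 6.2 K.

6.2 K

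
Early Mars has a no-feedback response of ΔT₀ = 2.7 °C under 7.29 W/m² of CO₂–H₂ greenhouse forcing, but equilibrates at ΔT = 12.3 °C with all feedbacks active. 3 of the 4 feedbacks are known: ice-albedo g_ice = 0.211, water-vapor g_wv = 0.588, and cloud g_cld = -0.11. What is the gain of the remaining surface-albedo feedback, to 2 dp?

Amplification A = ΔT/ΔT₀ = 12.3/2.7 = 4.556.
Total gain g = 1 − 1/A = 1 − 1/4.556 = 0.7805.
Known gains sum to 0.211 + 0.588 − 0.11 = 0.689.
g_alb = 0.7805 − 0.689 = 0.09.

0.09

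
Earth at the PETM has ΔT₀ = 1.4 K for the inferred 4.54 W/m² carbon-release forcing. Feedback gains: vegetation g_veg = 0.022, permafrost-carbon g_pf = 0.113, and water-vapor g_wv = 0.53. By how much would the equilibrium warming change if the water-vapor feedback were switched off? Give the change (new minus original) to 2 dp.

Original: g = 0.665, ΔT = 1.4/(1−0.665) = 4.1791 K.
Without water-vapor: g' = 0.135, ΔT' = 1.4/(1−0.135) = 1.6185 K.
Change = 1.6185 − 4.1791 = -2.56 K.

-2.56 K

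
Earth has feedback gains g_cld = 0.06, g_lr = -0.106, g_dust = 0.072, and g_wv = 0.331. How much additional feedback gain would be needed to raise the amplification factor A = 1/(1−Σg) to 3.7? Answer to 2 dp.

0.37

Current total gain = 0.357.
Target gain for A = 3.7: g* = 1 − 1/3.7 = 0.7297.
Additional gain needed = 0.7297 − 0.357 = 0.37.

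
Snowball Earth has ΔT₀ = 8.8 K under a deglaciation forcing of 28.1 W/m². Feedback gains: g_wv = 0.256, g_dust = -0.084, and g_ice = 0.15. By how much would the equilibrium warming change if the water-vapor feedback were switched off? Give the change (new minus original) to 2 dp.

-3.56 K

Original: g = 0.322, ΔT = 8.8/(1−0.322) = 12.9794 K.
Without water-vapor: g' = 0.066, ΔT' = 8.8/(1−0.066) = 9.4218 K.
Change = 9.4218 − 12.9794 = -3.56 K.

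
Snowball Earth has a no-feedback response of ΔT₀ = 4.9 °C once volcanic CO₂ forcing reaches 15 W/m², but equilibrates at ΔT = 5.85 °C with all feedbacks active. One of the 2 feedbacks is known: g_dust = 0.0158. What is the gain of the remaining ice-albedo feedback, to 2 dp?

Amplification A = ΔT/ΔT₀ = 5.85/4.9 = 1.194.
Total gain g = 1 − 1/A = 1 − 1/1.194 = 0.1625.
The known gain is 0.0158.
g_ice = 0.1625 − 0.0158 = 0.15.

0.15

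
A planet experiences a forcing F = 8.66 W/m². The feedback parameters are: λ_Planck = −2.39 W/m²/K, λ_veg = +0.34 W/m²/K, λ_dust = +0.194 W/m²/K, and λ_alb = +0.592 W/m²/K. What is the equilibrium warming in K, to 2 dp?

Net feedback parameter λ = (−2.39) + (+0.34) + (+0.194) + (+0.592) = -1.264 W/m²/K.
ΔT = −F/λ = −8.66/(-1.264) = 6.85 K.

6.85 K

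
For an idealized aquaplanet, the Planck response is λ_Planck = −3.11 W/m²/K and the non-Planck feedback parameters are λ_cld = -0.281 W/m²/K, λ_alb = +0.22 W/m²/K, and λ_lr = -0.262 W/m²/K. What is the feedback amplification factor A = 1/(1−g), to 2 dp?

0.91

Convert to gains: g_cld = -0.281/3.11 = -0.09035; g_alb = 0.22/3.11 = 0.07074; g_lr = -0.262/3.11 = -0.08424.
Total gain g = -0.10385.
A = 1/(1 + 0.10385) = 0.91.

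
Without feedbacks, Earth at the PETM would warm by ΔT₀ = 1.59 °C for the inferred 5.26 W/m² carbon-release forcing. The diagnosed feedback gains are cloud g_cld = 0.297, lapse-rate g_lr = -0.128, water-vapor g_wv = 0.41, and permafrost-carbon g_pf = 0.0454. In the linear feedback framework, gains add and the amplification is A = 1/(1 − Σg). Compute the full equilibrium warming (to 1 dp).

4.2 °C

Total gain g = 0.297 − 0.128 + 0.41 + 0.0454 = 0.6244.
Amplification A = 1/(1 − 0.6244) = 2.662.
ΔT = 1.59 × 2.662 = 4.2 °C.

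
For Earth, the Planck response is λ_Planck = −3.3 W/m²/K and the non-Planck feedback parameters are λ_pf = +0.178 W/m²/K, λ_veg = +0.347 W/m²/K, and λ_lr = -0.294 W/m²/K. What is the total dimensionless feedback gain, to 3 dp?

Convert to gains: g_pf = 0.178/3.3 = 0.05394; g_veg = 0.347/3.3 = 0.1052; g_lr = -0.294/3.3 = -0.08909.
Total gain g = 0.07005.

0.070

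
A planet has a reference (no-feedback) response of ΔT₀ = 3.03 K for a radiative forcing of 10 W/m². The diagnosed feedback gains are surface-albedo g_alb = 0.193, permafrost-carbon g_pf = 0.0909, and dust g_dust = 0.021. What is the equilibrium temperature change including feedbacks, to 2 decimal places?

Total gain g = 0.193 + 0.0909 + 0.021 = 0.3049.
Amplification A = 1/(1 − 0.3049) = 1.439.
ΔT = 3.03 × 1.439 = 4.36 K.

4.36 K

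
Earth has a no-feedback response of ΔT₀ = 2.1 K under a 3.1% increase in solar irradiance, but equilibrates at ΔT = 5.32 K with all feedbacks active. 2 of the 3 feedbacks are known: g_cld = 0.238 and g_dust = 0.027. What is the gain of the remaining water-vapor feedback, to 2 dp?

Amplification A = ΔT/ΔT₀ = 5.32/2.1 = 2.533.
Total gain g = 1 − 1/A = 1 − 1/2.533 = 0.6052.
Known gains sum to 0.238 + 0.027 = 0.265.
g_wv = 0.6052 − 0.265 = 0.34.

0.34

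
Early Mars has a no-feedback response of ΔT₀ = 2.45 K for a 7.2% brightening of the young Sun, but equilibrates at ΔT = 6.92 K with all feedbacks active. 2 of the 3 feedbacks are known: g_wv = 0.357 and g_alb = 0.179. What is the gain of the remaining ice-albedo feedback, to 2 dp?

0.11

Amplification A = ΔT/ΔT₀ = 6.92/2.45 = 2.824.
Total gain g = 1 − 1/A = 1 − 1/2.824 = 0.6459.
Known gains sum to 0.357 + 0.179 = 0.536.
g_ice = 0.6459 − 0.536 = 0.11.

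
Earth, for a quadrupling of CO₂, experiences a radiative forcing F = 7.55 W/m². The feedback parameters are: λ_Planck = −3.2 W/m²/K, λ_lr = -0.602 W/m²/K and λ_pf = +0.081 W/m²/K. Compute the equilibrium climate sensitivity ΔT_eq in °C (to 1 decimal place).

2.0 °C

Net feedback parameter λ = (−3.2) + (-0.602) + (+0.081) = -3.721 W/m²/K.
ΔT = −F/λ = −7.55/(-3.721) = 2.0 °C.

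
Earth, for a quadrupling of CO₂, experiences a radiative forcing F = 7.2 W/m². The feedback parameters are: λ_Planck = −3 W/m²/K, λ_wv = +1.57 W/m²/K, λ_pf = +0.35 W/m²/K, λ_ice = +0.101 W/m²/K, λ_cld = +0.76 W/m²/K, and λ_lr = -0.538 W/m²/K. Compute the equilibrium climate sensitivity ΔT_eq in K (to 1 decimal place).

Net feedback parameter λ = (−3) + (+1.57) + (+0.35) + (+0.101) + (+0.76) + (-0.538) = -0.757 W/m²/K.
ΔT = −F/λ = −7.2/(-0.757) = 9.5 K.

9.5 K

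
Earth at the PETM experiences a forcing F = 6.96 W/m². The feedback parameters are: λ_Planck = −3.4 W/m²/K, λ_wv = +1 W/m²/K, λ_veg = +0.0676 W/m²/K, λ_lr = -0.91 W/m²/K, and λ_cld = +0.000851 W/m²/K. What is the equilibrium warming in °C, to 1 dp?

2.1 °C

Net feedback parameter λ = (−3.4) + (+1) + (+0.0676) + (-0.91) + (+0.000851) = -3.241549 W/m²/K.
ΔT = −F/λ = −6.96/(-3.241549) = 2.1 °C.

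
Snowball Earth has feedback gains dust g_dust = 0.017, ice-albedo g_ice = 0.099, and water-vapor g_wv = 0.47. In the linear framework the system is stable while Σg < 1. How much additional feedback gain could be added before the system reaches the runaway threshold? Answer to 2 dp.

Current total gain = 0.017 + 0.099 + 0.47 = 0.586.
Margin to runaway = 1 − 0.586 = 0.41.

0.41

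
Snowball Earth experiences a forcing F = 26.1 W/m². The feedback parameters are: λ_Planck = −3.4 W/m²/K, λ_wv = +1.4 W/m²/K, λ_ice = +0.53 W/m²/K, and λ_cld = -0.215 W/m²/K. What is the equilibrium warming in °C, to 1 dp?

15.5 °C

Net feedback parameter λ = (−3.4) + (+1.4) + (+0.53) + (-0.215) = -1.685 W/m²/K.
ΔT = −F/λ = −26.1/(-1.685) = 15.5 °C.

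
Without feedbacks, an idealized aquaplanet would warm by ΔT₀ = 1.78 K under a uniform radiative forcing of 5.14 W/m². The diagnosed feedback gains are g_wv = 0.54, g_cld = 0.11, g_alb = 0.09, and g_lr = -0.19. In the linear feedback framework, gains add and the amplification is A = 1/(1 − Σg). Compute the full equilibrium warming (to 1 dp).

4.0 K

Total gain g = 0.54 + 0.11 + 0.09 − 0.19 = 0.55.
Amplification A = 1/(1 − 0.55) = 2.222.
ΔT = 1.78 × 2.222 = 4.0 K.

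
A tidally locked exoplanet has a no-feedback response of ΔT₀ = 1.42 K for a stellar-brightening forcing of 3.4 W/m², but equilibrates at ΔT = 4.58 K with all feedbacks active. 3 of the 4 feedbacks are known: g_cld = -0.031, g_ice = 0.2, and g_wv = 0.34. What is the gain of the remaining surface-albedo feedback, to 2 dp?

0.18

Amplification A = ΔT/ΔT₀ = 4.58/1.42 = 3.225.
Total gain g = 1 − 1/A = 1 − 1/3.225 = 0.6899.
Known gains sum to -0.031 + 0.2 + 0.34 = 0.509.
g_alb = 0.6899 − 0.509 = 0.18.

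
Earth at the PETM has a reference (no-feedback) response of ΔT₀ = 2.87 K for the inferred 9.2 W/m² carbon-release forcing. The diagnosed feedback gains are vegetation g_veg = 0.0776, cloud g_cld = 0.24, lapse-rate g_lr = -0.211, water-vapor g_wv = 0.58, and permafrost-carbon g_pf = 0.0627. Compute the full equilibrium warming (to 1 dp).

Total gain g = 0.0776 + 0.24 − 0.211 + 0.58 + 0.0627 = 0.7493.
Amplification A = 1/(1 − 0.7493) = 3.989.
ΔT = 2.87 × 3.989 = 11.4 K.

11.4 K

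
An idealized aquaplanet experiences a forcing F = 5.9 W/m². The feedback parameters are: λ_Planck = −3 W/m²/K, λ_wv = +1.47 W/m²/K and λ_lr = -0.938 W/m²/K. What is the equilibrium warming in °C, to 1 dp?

Net feedback parameter λ = (−3) + (+1.47) + (-0.938) = -2.468 W/m²/K.
ΔT = −F/λ = −5.9/(-2.468) = 2.4 °C.

2.4 °C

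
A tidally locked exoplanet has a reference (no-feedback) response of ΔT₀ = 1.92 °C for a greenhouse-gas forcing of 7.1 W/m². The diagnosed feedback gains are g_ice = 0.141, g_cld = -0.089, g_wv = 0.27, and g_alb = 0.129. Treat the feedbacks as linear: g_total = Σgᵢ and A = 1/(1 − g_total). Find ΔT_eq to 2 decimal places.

3.50 °C

Total gain g = 0.141 − 0.089 + 0.27 + 0.129 = 0.451.
Amplification A = 1/(1 − 0.451) = 1.821.
ΔT = 1.92 × 1.821 = 3.50 °C.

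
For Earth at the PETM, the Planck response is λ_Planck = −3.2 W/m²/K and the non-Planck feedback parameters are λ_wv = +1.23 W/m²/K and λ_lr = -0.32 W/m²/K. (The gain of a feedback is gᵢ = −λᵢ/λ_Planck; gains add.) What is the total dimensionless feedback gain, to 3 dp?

Convert to gains: g_wv = 1.23/3.2 = 0.3844; g_lr = -0.32/3.2 = -0.1.
Total gain g = 0.2844.

0.284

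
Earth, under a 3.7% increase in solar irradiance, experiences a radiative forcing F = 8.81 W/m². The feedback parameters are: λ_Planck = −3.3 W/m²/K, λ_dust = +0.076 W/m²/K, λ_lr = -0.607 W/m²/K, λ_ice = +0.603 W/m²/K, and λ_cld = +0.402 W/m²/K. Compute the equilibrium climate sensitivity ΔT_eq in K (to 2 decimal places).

Net feedback parameter λ = (−3.3) + (+0.076) + (-0.607) + (+0.603) + (+0.402) = -2.826 W/m²/K.
ΔT = −F/λ = −8.81/(-2.826) = 3.12 K.

3.12 K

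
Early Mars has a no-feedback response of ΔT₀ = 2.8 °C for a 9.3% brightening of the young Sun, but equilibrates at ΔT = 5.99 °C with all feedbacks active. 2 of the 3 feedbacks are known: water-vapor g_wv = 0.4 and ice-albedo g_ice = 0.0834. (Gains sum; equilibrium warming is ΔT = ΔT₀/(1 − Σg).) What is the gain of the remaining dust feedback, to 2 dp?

Amplification A = ΔT/ΔT₀ = 5.99/2.8 = 2.139.
Total gain g = 1 − 1/A = 1 − 1/2.139 = 0.5325.
Known gains sum to 0.4 + 0.0834 = 0.4834.
g_dust = 0.5325 − 0.4834 = 0.05.

0.05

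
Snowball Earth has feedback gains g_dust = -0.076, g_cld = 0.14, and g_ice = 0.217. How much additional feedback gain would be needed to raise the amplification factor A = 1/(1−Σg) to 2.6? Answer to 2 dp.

0.33

Current total gain = 0.281.
Target gain for A = 2.6: g* = 1 − 1/2.6 = 0.6154.
Additional gain needed = 0.6154 − 0.281 = 0.33.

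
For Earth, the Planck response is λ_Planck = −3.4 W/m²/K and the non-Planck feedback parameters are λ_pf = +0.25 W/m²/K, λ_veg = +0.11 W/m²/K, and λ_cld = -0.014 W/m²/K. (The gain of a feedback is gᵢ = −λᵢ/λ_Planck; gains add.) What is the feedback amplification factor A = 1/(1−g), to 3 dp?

Convert to gains: g_pf = 0.25/3.4 = 0.07353; g_veg = 0.11/3.4 = 0.03235; g_cld = -0.014/3.4 = -0.004118.
Total gain g = 0.101762.
A = 1/(1 − 0.101762) = 1.113.

1.113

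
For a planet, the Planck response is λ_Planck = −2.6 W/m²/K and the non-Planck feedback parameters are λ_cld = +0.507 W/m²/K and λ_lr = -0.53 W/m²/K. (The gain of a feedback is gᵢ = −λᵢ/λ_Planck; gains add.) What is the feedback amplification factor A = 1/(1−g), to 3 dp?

0.991

Convert to gains: g_cld = 0.507/2.6 = 0.195; g_lr = -0.53/2.6 = -0.2038.
Total gain g = -0.0088.
A = 1/(1 + 0.0088) = 0.991.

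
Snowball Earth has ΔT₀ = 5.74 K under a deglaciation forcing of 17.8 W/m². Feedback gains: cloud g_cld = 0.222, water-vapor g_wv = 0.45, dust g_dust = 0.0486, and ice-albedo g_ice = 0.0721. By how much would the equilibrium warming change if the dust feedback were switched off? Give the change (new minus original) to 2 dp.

Original: g = 0.7927, ΔT = 5.74/(1−0.7927) = 27.6893 K.
Without dust: g' = 0.7441, ΔT' = 5.74/(1−0.7441) = 22.4306 K.
Change = 22.4306 − 27.6893 = -5.26 K.

-5.26 K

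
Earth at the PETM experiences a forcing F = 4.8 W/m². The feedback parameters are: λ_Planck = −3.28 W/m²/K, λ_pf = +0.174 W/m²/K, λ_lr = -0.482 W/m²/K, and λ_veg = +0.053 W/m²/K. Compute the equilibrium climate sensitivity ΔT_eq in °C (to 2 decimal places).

Net feedback parameter λ = (−3.28) + (+0.174) + (-0.482) + (+0.053) = -3.535 W/m²/K.
ΔT = −F/λ = −4.8/(-3.535) = 1.36 °C.

1.36 °C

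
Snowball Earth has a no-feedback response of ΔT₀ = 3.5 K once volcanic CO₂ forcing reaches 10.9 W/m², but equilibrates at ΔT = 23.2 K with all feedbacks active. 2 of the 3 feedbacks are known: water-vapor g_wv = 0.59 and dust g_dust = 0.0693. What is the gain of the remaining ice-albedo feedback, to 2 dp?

0.19

Amplification A = ΔT/ΔT₀ = 23.2/3.5 = 6.629.
Total gain g = 1 − 1/A = 1 − 1/6.629 = 0.8491.
Known gains sum to 0.59 + 0.0693 = 0.6593.
g_ice = 0.8491 − 0.6593 = 0.19.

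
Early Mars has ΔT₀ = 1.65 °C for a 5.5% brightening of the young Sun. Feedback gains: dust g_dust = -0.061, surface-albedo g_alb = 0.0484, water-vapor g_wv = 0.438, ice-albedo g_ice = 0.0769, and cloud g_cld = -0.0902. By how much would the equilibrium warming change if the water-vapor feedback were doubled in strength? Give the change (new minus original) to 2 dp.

8.20 °C

Original: g = 0.4121, ΔT = 1.65/(1−0.4121) = 2.8066 °C.
With doubled water-vapor: g' = 0.8501, ΔT' = 1.65/(1−0.8501) = 11.0073 °C.
Change = 11.0073 − 2.8066 = 8.20 °C.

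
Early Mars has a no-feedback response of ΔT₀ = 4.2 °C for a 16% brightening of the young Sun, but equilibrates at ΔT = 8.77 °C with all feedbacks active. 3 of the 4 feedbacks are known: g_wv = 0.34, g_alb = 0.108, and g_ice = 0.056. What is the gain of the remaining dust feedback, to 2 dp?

0.02

Amplification A = ΔT/ΔT₀ = 8.77/4.2 = 2.088.
Total gain g = 1 − 1/A = 1 − 1/2.088 = 0.5211.
Known gains sum to 0.34 + 0.108 + 0.056 = 0.504.
g_dust = 0.5211 − 0.504 = 0.02.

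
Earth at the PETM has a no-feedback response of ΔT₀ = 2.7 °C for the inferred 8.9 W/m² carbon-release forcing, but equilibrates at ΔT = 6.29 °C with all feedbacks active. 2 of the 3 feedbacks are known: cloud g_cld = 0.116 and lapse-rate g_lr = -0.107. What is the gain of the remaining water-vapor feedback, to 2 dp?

Amplification A = ΔT/ΔT₀ = 6.29/2.7 = 2.33.
Total gain g = 1 − 1/A = 1 − 1/2.33 = 0.5708.
Known gains sum to 0.116 − 0.107 = 0.009.
g_wv = 0.5708 − 0.009 = 0.56.

0.56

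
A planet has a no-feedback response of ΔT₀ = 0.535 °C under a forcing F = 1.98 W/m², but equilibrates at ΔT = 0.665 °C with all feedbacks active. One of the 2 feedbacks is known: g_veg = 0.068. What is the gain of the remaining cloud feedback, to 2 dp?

0.13

Amplification A = ΔT/ΔT₀ = 0.665/0.535 = 1.243.
Total gain g = 1 − 1/A = 1 − 1/1.243 = 0.1955.
The known gain is 0.068.
g_cld = 0.1955 − 0.068 = 0.13.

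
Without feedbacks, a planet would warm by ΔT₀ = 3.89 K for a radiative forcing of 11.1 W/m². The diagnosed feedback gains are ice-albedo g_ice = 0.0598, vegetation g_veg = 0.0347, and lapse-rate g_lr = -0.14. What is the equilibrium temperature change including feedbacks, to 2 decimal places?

3.72 K

Total gain g = 0.0598 + 0.0347 − 0.14 = -0.0455.
Amplification A = 1/(1 + 0.0455) = 0.9565.
ΔT = 3.89 × 0.9565 = 3.72 K.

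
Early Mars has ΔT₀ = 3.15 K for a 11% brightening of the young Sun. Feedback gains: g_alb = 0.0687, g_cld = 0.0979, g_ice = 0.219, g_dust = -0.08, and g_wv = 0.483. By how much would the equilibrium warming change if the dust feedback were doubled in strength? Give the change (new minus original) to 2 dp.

Original: g = 0.7886, ΔT = 3.15/(1−0.7886) = 14.9007 K.
With doubled dust: g' = 0.7086, ΔT' = 3.15/(1−0.7086) = 10.8099 K.
Change = 10.8099 − 14.9007 = -4.09 K.

-4.09 K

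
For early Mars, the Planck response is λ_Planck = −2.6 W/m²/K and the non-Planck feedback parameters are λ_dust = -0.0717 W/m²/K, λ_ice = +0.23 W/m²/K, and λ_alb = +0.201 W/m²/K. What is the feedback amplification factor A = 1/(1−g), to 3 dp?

1.160

Convert to gains: g_dust = -0.0717/2.6 = -0.02758; g_ice = 0.23/2.6 = 0.08846; g_alb = 0.201/2.6 = 0.07731.
Total gain g = 0.13819.
A = 1/(1 − 0.13819) = 1.160.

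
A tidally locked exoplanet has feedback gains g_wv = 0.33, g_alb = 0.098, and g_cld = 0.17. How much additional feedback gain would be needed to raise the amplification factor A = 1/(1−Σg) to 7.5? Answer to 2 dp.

Current total gain = 0.598.
Target gain for A = 7.5: g* = 1 − 1/7.5 = 0.8667.
Additional gain needed = 0.8667 − 0.598 = 0.27.

0.27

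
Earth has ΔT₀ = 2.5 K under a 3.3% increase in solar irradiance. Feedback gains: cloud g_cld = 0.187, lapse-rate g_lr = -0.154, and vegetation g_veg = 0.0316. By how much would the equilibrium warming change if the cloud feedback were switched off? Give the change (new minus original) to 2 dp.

-0.45 K

Original: g = 0.0646, ΔT = 2.5/(1−0.0646) = 2.6727 K.
Without cloud: g' = -0.1224, ΔT' = 2.5/(1+0.1224) = 2.2274 K.
Change = 2.2274 − 2.6727 = -0.45 K.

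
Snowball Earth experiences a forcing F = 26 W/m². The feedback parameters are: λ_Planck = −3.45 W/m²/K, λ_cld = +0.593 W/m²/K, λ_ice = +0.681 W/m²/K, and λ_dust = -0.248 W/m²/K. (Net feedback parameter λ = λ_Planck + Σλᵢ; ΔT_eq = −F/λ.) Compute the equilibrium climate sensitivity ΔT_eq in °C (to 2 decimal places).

Net feedback parameter λ = (−3.45) + (+0.593) + (+0.681) + (-0.248) = -2.424 W/m²/K.
ΔT = −F/λ = −26/(-2.424) = 10.73 °C.

10.73 °C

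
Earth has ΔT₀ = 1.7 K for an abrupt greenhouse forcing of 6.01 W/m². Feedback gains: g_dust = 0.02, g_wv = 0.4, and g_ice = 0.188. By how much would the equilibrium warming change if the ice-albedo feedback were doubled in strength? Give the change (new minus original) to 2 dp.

Original: g = 0.608, ΔT = 1.7/(1−0.608) = 4.3367 K.
With doubled ice-albedo: g' = 0.796, ΔT' = 1.7/(1−0.796) = 8.3333 K.
Change = 8.3333 − 4.3367 = 4.00 K.

4.00 K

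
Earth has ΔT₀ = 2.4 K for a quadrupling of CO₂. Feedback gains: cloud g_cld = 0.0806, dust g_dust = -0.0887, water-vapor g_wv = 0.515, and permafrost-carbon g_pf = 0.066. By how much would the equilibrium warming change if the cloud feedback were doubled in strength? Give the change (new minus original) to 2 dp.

Original: g = 0.5729, ΔT = 2.4/(1−0.5729) = 5.6193 K.
With doubled cloud: g' = 0.6535, ΔT' = 2.4/(1−0.6535) = 6.9264 K.
Change = 6.9264 − 5.6193 = 1.31 K.

1.31 K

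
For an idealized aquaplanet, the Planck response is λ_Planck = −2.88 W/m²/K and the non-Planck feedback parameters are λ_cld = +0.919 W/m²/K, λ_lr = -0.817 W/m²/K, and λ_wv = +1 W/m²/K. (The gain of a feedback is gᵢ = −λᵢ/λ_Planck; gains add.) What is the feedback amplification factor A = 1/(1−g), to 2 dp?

1.62

Convert to gains: g_cld = 0.919/2.88 = 0.3191; g_lr = -0.817/2.88 = -0.2837; g_wv = 1/2.88 = 0.3472.
Total gain g = 0.3826.
A = 1/(1 − 0.3826) = 1.62.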